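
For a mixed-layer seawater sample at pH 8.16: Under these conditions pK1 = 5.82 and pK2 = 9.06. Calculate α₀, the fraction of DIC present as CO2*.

α₀ = 0.00404

α₀ = 1 / (1 + K1/[H⁺] + K1K2/[H⁺]²) = 1 / (1 + 10^+2.34 + 10^+1.44)
   = 1 / (1 + 218.78 + 27.542) = 1/247.32 = 0.004043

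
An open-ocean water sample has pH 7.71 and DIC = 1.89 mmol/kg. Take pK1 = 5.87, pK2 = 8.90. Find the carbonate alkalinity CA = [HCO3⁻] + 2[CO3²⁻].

CA = 1.98 mmol/kg

CA = [HCO3⁻] + 2[CO3²⁻] = (α₁ + 2α₂)·DIC
At pH 7.71: [H⁺]/K1 = 10^-1.84 = 0.014454, K2/[H⁺] = 10^-1.19 = 0.064565
α₁ = 1/(1 + 0.014454 + 0.064565) = 1/1.0790 = 0.9268; α₂ = α₁·K2/[H⁺] = 0.05984
α₁ + 2α₂ = 1.0464
CA = 1.0464 × 1.89 = 1.98 mmol/kg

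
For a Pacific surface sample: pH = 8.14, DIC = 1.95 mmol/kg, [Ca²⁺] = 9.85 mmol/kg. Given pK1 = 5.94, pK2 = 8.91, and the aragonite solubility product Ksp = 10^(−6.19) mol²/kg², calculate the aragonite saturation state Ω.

Ω = 4.30

α₂ = 1 / (1 + [H⁺]/K2 + [H⁺]²/(K1K2)) = 1 / (1 + 10^+0.77 + 10^-1.43)
   = 1 / (1 + 5.8884 + 0.037154) = 1/6.9256 = 0.1444
[CO3²⁻] = α₂ × DIC = 0.1444 × 1.95 = 0.2816 mmol/kg
Ksp = 10^(−6.19) = 6.457×10^-7
Ω = [Ca²⁺][CO3²⁻]/Ksp = (9.85×10^-3)(2.816×10^-4) / 6.457×10^-7 = 4.30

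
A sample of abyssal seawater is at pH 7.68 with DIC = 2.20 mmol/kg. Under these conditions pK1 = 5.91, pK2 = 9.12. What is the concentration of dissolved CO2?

α₀ = 1 / (1 + K1/[H⁺] + K1K2/[H⁺]²) = 1 / (1 + 10^+1.77 + 10^+0.33)
   = 1 / (1 + 58.884 + 2.1380) = 1/62.022 = 0.01612
[CO2*] = α₀ × DIC = 0.01612 × 2.20 = 0.0355 mmol/kg

[CO2*] = 0.0355 mmol/kg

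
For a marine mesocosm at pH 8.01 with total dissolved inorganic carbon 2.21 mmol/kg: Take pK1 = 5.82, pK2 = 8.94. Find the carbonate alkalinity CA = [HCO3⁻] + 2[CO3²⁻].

CA = 2.43 mmol/kg

CA = [HCO3⁻] + 2[CO3²⁻] = (α₁ + 2α₂)·DIC
At pH 8.01: [H⁺]/K1 = 10^-2.19 = 0.0064565, K2/[H⁺] = 10^-0.93 = 0.11749
α₁ = 1/(1 + 0.0064565 + 0.11749) = 1/1.1239 = 0.8897; α₂ = α₁·K2/[H⁺] = 0.1045
α₁ + 2α₂ = 1.0988
CA = 1.0988 × 2.21 = 2.43 mmol/kg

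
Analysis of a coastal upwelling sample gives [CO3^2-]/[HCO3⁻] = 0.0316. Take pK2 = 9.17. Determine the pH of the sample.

pH = 7.67

From K2 = [H⁺][CO3^2-]/[HCO3⁻]:  pH = pK2 + log₁₀([CO3^2-]/[HCO3⁻])
log₁₀(0.0316) = -1.500
pH = 9.17 + (-1.500) = 7.67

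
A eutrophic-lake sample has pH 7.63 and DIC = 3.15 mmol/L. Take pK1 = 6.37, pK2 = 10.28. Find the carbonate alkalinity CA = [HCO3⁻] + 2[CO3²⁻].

CA = 2.99 mmol/L

CA = [HCO3⁻] + 2[CO3²⁻] = (α₁ + 2α₂)·DIC
At pH 7.63: [H⁺]/K1 = 10^-1.26 = 0.054954, K2/[H⁺] = 10^-2.65 = 0.0022387
α₁ = 1/(1 + 0.054954 + 0.0022387) = 1/1.0572 = 0.9459; α₂ = α₁·K2/[H⁺] = 0.002118
α₁ + 2α₂ = 0.9501
CA = 0.9501 × 3.15 = 2.99 mmol/L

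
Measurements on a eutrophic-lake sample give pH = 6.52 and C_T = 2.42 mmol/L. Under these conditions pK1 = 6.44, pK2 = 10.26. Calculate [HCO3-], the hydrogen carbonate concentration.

α₁ = 1 / (1 + [H⁺]/K1 + K2/[H⁺]) = 1 / (1 + 10^-0.08 + 10^-3.74)
   = 1 / (1 + 0.83176 + 0.00018197) = 1/1.8319 = 0.5459
[HCO3⁻] = α₁ × DIC = 0.5459 × 2.42 = 1.32 mmol/L

[HCO3⁻] = 1.32 mmol/L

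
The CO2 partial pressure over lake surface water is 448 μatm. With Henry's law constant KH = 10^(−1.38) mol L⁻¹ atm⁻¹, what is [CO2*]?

KH = 10^(−1.38) = 4.169×10^-2 mol L⁻¹ atm⁻¹
[CO2*] = KH · pCO2 = 4.169×10^-2 × 448×10^-6 atm = 1.87×10^-5 mol/L

[CO2*] = 18.7 μmol/L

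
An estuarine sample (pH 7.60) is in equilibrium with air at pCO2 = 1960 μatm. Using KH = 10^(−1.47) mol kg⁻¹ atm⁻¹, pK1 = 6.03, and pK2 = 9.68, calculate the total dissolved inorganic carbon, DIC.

[CO2*] = KH · pCO2 = 10^(−1.47) × 1960×10^-6 = 6.641×10^-5 mol/kg
α₀ = 1/(1 + K1/[H⁺] + K1K2/[H⁺]²) = 1/(1 + 10^+1.57 + 10^-0.51) = 0.02600
DIC = [CO2*]/α₀ = 6.641×10^-5 / 0.02600 = 2.55 mmol/kg

DIC = 2.55 mmol/kg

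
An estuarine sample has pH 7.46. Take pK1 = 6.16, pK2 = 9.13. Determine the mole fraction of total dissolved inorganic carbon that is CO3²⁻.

α₂ = 0.0200

α₂ = 1 / (1 + [H⁺]/K2 + [H⁺]²/(K1K2)) = 1 / (1 + 10^+1.67 + 10^+0.37)
   = 1 / (1 + 46.774 + 2.3442) = 1/50.118 = 0.01995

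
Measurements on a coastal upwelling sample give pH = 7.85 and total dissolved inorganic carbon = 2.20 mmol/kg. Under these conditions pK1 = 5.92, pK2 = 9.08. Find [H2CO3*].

[CO2*] = 0.0241 mmol/kg

α₀ = 1 / (1 + K1/[H⁺] + K1K2/[H⁺]²) = 1 / (1 + 10^+1.93 + 10^+0.70)
   = 1 / (1 + 85.114 + 5.0119) = 1/91.126 = 0.01097
[CO2*] = α₀ × DIC = 0.01097 × 2.20 = 0.0241 mmol/kg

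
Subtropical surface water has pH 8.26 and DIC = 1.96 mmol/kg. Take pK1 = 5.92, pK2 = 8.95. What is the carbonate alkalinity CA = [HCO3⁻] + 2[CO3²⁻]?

CA = [HCO3⁻] + 2[CO3²⁻] = (α₁ + 2α₂)·DIC
At pH 8.26: [H⁺]/K1 = 10^-2.34 = 0.0045709, K2/[H⁺] = 10^-0.69 = 0.20417
α₁ = 1/(1 + 0.0045709 + 0.20417) = 1/1.2087 = 0.8273; α₂ = α₁·K2/[H⁺] = 0.1689
α₁ + 2α₂ = 1.1651
CA = 1.1651 × 1.96 = 2.28 mmol/kg

CA = 2.28 mmol/kg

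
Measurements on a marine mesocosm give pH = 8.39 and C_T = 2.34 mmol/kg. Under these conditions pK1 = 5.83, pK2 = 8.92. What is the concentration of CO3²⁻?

[CO3²⁻] = 0.532 mmol/kg

α₂ = 1 / (1 + [H⁺]/K2 + [H⁺]²/(K1K2)) = 1 / (1 + 10^+0.53 + 10^-2.03)
   = 1 / (1 + 3.3884 + 0.0093325) = 1/4.3978 = 0.2274
[CO3²⁻] = α₂ × DIC = 0.2274 × 2.34 = 0.532 mmol/kg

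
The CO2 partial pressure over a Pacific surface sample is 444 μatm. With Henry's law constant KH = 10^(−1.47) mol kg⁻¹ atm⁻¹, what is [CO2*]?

KH = 10^(−1.47) = 3.388×10^-2 mol kg⁻¹ atm⁻¹
[CO2*] = KH · pCO2 = 3.388×10^-2 × 444×10^-6 atm = 1.50×10^-5 mol/kg

[CO2*] = 15.0 μmol/kg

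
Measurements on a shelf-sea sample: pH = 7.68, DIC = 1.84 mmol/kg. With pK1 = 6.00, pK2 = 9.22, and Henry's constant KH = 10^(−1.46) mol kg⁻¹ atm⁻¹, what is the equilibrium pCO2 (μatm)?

α₀ = 1 / (1 + K1/[H⁺] + K1K2/[H⁺]²) = 1 / (1 + 10^+1.68 + 10^+0.14)
   = 1 / (1 + 47.863 + 1.3804) = 1/50.243 = 0.01990
[CO2*] = α₀ × DIC = 0.01990 × 1.84 = 0.03662 mmol/kg
pCO2 = [CO2*]/KH = 3.662×10^-5 / 3.467×10^-2 = 1060 μatm

pCO2 = 1060 μatm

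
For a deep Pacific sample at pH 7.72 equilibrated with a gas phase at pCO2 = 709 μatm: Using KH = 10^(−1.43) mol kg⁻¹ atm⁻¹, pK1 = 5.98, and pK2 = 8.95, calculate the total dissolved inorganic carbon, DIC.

[CO2*] = KH · pCO2 = 10^(−1.43) × 709×10^-6 = 2.634×10^-5 mol/kg
α₀ = 1/(1 + K1/[H⁺] + K1K2/[H⁺]²) = 1/(1 + 10^+1.74 + 10^+0.51) = 0.01689
DIC = [CO2*]/α₀ = 2.634×10^-5 / 0.01689 = 1.56 mmol/kg

DIC = 1.56 mmol/kg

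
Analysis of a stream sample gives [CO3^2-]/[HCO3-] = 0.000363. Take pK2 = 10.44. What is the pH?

pH = 7.00

From K2 = [H⁺][CO3^2-]/[HCO3-]:  pH = pK2 + log₁₀([CO3^2-]/[HCO3-])
log₁₀(0.000363) = -3.440
pH = 10.44 + (-3.440) = 7.00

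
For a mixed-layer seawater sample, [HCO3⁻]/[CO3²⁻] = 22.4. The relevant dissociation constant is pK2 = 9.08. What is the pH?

pH = 7.73

From K2 = [H⁺][CO3²⁻]/[HCO3⁻]:  pH = pK2 − log₁₀([HCO3⁻]/[CO3²⁻])
log₁₀(22.4) = +1.350
pH = 9.08 − (+1.350) = 7.73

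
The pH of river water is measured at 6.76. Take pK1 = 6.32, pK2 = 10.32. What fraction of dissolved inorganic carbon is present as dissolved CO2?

α₀ = 1 / (1 + K1/[H⁺] + K1K2/[H⁺]²) = 1 / (1 + 10^+0.44 + 10^-3.12)
   = 1 / (1 + 2.7542 + 0.00075858) = 1/3.7550 = 0.2663

α₀ = 0.266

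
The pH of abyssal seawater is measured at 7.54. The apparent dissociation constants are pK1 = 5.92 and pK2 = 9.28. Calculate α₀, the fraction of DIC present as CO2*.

α₀ = 0.0230

α₀ = 1 / (1 + K1/[H⁺] + K1K2/[H⁺]²) = 1 / (1 + 10^+1.62 + 10^-0.12)
   = 1 / (1 + 41.687 + 0.75858) = 1/43.446 = 0.02302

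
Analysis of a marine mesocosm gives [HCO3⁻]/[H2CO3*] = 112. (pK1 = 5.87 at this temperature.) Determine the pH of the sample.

From K1 = [H⁺][HCO3⁻]/[H2CO3*]:  pH = pK1 + log₁₀([HCO3⁻]/[H2CO3*])
log₁₀(112) = +2.049
pH = 5.87 + (+2.049) = 7.92

pH = 7.92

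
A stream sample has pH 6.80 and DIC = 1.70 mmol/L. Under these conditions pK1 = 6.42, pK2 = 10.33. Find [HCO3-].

[HCO3⁻] = 1.20 mmol/L

α₁ = 1 / (1 + [H⁺]/K1 + K2/[H⁺]) = 1 / (1 + 10^-0.38 + 10^-3.53)
   = 1 / (1 + 0.41687 + 0.00029512) = 1/1.4172 = 0.7056
[HCO3⁻] = α₁ × DIC = 0.7056 × 1.70 = 1.20 mmol/L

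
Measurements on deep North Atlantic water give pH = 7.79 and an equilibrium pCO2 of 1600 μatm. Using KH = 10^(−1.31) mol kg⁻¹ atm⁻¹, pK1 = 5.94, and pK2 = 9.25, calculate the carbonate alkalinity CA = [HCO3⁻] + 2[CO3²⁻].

CA = 5.93 mmol/kg

[CO2*] = KH · pCO2 = 10^(−1.31) × 1600×10^-6 = 7.836×10^-5 mol/kg
α₀ = 1/(1 + K1/[H⁺] + K1K2/[H⁺]²) = 1/(1 + 10^+1.85 + 10^+0.39) = 0.01347
DIC = [CO2*]/α₀ = 7.836×10^-5 / 0.01347 = 5.819 mmol/kg
CA = (α₁ + 2α₂)·DIC = (0.9535 + 2×0.03306) × 5.819 = 5.93 mmol/kg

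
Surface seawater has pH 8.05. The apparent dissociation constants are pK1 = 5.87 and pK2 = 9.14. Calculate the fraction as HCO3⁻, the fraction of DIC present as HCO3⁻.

α₁ = 0.919

α₁ = 1 / (1 + [H⁺]/K1 + K2/[H⁺]) = 1 / (1 + 10^-2.18 + 10^-1.09)
   = 1 / (1 + 0.0066069 + 0.081283) = 1/1.0879 = 0.9192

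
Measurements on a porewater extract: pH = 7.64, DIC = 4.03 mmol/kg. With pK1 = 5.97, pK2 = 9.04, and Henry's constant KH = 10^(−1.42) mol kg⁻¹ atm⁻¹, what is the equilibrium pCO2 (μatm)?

α₀ = 1 / (1 + K1/[H⁺] + K1K2/[H⁺]²) = 1 / (1 + 10^+1.67 + 10^+0.27)
   = 1 / (1 + 46.774 + 1.8621) = 1/49.636 = 0.02015
[CO2*] = α₀ × DIC = 0.02015 × 4.03 = 0.08119 mmol/kg
pCO2 = [CO2*]/KH = 8.119×10^-5 / 3.802×10^-2 = 2140 μatm

pCO2 = 2140 μatm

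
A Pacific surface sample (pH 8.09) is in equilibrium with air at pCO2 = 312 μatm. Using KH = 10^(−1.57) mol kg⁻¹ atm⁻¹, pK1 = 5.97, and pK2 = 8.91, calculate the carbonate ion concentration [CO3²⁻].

[CO3²⁻] = 0.168 mmol/kg

[CO2*] = KH · pCO2 = 10^(−1.57) × 312×10^-6 = 8.398×10^-6 mol/kg
α₀ = 1/(1 + K1/[H⁺] + K1K2/[H⁺]²) = 1/(1 + 10^+2.12 + 10^+1.30) = 0.006545
DIC = [CO2*]/α₀ = 8.398×10^-6 / 0.006545 = 1.283 mmol/kg
[CO3²⁻] = α₂·DIC; α₂ = 0.1306, so [CO3²⁻] = 0.1306 × 1.283 = 0.168 mmol/kg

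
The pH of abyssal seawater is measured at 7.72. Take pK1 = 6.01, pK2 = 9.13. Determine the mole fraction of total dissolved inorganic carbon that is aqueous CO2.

α₀ = 1 / (1 + K1/[H⁺] + K1K2/[H⁺]²) = 1 / (1 + 10^+1.71 + 10^+0.30)
   = 1 / (1 + 51.286 + 1.9953) = 1/54.281 = 0.01842

α₀ = 0.0184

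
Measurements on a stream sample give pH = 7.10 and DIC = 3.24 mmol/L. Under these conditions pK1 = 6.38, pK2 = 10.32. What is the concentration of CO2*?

[CO2*] = 0.518 mmol/L

α₀ = 1 / (1 + K1/[H⁺] + K1K2/[H⁺]²) = 1 / (1 + 10^+0.72 + 10^-2.50)
   = 1 / (1 + 5.2481 + 0.0031623) = 1/6.2512 = 0.1600
[CO2*] = α₀ × DIC = 0.1600 × 3.24 = 0.518 mmol/L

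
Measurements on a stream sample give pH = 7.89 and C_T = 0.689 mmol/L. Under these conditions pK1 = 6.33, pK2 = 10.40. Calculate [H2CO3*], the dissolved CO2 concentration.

α₀ = 1 / (1 + K1/[H⁺] + K1K2/[H⁺]²) = 1 / (1 + 10^+1.56 + 10^-0.95)
   = 1 / (1 + 36.308 + 0.11220) = 1/37.420 = 0.02672
[CO2*] = α₀ × DIC = 0.02672 × 0.689 = 0.0184 mmol/L = 18.4 μmol/L

[CO2*] = 18.4 μmol/L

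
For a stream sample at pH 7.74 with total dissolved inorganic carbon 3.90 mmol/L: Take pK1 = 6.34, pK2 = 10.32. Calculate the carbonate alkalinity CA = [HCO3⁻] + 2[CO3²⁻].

CA = 3.76 mmol/L

CA = [HCO3⁻] + 2[CO3²⁻] = (α₁ + 2α₂)·DIC
At pH 7.74: [H⁺]/K1 = 10^-1.40 = 0.039811, K2/[H⁺] = 10^-2.58 = 0.0026303
α₁ = 1/(1 + 0.039811 + 0.0026303) = 1/1.0424 = 0.9593; α₂ = α₁·K2/[H⁺] = 0.002523
α₁ + 2α₂ = 0.9643
CA = 0.9643 × 3.90 = 3.76 mmol/L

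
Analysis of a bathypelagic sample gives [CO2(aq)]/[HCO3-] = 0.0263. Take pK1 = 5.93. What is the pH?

pH = 7.51

From K1 = [H⁺][HCO3-]/[CO2(aq)]:  pH = pK1 − log₁₀([CO2(aq)]/[HCO3-])
log₁₀(0.0263) = -1.580
pH = 5.93 − (-1.580) = 7.51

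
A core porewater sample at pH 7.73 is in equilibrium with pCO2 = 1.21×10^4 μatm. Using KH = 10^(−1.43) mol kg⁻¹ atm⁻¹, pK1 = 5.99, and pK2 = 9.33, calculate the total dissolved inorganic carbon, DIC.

[CO2*] = KH · pCO2 = 10^(−1.43) × 1.21×10^4×10^-6 = 4.496×10^-4 mol/kg
α₀ = 1/(1 + K1/[H⁺] + K1K2/[H⁺]²) = 1/(1 + 10^+1.74 + 10^+0.14) = 0.01744
DIC = [CO2*]/α₀ = 4.496×10^-4 / 0.01744 = 25.8 mmol/kg

DIC = 25.8 mmol/kg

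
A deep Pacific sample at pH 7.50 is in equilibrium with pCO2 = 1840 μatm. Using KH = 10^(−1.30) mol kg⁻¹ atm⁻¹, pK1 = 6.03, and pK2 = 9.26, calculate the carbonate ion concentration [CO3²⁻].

[CO3²⁻] = 0.0473 mmol/kg

[CO2*] = KH · pCO2 = 10^(−1.30) × 1840×10^-6 = 9.222×10^-5 mol/kg
α₀ = 1/(1 + K1/[H⁺] + K1K2/[H⁺]²) = 1/(1 + 10^+1.47 + 10^-0.29) = 0.03223
DIC = [CO2*]/α₀ = 9.222×10^-5 / 0.03223 = 2.861 mmol/kg
[CO3²⁻] = α₂·DIC; α₂ = 0.01653, so [CO3²⁻] = 0.01653 × 2.861 = 0.0473 mmol/kg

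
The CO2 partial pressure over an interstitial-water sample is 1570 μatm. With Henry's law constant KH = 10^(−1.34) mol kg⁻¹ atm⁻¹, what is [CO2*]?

KH = 10^(−1.34) = 4.571×10^-2 mol kg⁻¹ atm⁻¹
[CO2*] = KH · pCO2 = 4.571×10^-2 × 1570×10^-6 atm = 7.18×10^-5 mol/kg

[CO2*] = 71.8 μmol/kg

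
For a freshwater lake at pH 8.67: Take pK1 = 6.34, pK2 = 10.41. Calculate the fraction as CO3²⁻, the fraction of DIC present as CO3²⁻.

α₂ = 1 / (1 + [H⁺]/K2 + [H⁺]²/(K1K2)) = 1 / (1 + 10^+1.74 + 10^-0.59)
   = 1 / (1 + 54.954 + 0.25704) = 1/56.211 = 0.01779

α₂ = 0.0178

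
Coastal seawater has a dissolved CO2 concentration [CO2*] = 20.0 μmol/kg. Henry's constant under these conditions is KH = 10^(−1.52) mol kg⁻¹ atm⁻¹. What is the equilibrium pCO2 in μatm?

pCO2 = 662 μatm

KH = 10^(−1.52) = 3.020×10^-2 mol kg⁻¹ atm⁻¹
pCO2 = [CO2*]/KH = 20.0×10^-6 / 3.020×10^-2 = 6.62×10^-4 atm = 662 μatm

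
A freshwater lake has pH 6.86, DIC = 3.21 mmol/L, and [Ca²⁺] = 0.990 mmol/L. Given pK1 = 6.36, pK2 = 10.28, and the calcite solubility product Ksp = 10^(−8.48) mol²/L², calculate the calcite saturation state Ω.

Ω = 0.277

α₂ = 1 / (1 + [H⁺]/K2 + [H⁺]²/(K1K2)) = 1 / (1 + 10^+3.42 + 10^+2.92)
   = 1 / (1 + 2630.3 + 831.76) = 1/3463.0 = 0.0002888
[CO3²⁻] = α₂ × DIC = 0.0002888 × 3.21 = 0.0009269 mmol/L = 0.9269 μmol/L
Ksp = 10^(−8.48) = 3.311×10^-9
Ω = [Ca²⁺][CO3²⁻]/Ksp = (0.990×10^-3)(9.269×10^-7) / 3.311×10^-9 = 0.277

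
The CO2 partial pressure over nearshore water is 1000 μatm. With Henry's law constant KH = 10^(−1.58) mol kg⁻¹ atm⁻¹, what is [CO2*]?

KH = 10^(−1.58) = 2.630×10^-2 mol kg⁻¹ atm⁻¹
[CO2*] = KH · pCO2 = 2.630×10^-2 × 1000×10^-6 atm = 2.63×10^-5 mol/kg

[CO2*] = 26.3 μmol/kg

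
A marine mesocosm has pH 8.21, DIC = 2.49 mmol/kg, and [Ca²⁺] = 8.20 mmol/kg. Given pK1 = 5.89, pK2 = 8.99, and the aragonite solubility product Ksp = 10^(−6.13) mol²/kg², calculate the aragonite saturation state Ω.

Ω = 3.90

α₂ = 1 / (1 + [H⁺]/K2 + [H⁺]²/(K1K2)) = 1 / (1 + 10^+0.78 + 10^-1.54)
   = 1 / (1 + 6.0256 + 0.028840) = 1/7.0544 = 0.1418
[CO3²⁻] = α₂ × DIC = 0.1418 × 2.49 = 0.3530 mmol/kg
Ksp = 10^(−6.13) = 7.413×10^-7
Ω = [Ca²⁺][CO3²⁻]/Ksp = (8.20×10^-3)(3.530×10^-4) / 7.413×10^-7 = 3.90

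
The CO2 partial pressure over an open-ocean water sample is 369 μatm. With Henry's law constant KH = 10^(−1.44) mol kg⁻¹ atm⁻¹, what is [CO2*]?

[CO2*] = 13.4 μmol/kg

KH = 10^(−1.44) = 3.631×10^-2 mol kg⁻¹ atm⁻¹
[CO2*] = KH · pCO2 = 3.631×10^-2 × 369×10^-6 atm = 1.34×10^-5 mol/kg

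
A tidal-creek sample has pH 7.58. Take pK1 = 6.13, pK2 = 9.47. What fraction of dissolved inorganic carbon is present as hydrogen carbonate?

α₁ = 1 / (1 + [H⁺]/K1 + K2/[H⁺]) = 1 / (1 + 10^-1.45 + 10^-1.89)
   = 1 / (1 + 0.035481 + 0.012882) = 1/1.0484 = 0.9539

α₁ = 0.954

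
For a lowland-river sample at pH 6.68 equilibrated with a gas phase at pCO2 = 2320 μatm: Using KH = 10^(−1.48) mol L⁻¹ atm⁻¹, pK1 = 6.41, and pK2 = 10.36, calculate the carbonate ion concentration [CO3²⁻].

[CO3²⁻] = 0.0299 μmol/L

[CO2*] = KH · pCO2 = 10^(−1.48) × 2320×10^-6 = 7.682×10^-5 mol/L
α₀ = 1/(1 + K1/[H⁺] + K1K2/[H⁺]²) = 1/(1 + 10^+0.27 + 10^-3.41) = 0.3493
DIC = [CO2*]/α₀ = 7.682×10^-5 / 0.3493 = 0.2199 mmol/L
[CO3²⁻] = α₂·DIC; α₂ = 0.0001359, so [CO3²⁻] = 0.0001359 × 0.2199 = 2.99×10^-5 mmol/L = 0.0299 μmol/L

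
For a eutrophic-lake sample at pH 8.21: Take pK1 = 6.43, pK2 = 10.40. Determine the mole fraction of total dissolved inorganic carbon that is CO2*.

α₀ = 0.0162

α₀ = 1 / (1 + K1/[H⁺] + K1K2/[H⁺]²) = 1 / (1 + 10^+1.78 + 10^-0.41)
   = 1 / (1 + 60.256 + 0.38905) = 1/61.645 = 0.01622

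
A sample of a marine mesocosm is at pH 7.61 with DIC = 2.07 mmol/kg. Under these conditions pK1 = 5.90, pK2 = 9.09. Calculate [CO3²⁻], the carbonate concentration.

[CO3²⁻] = 0.0651 mmol/kg

α₂ = 1 / (1 + [H⁺]/K2 + [H⁺]²/(K1K2)) = 1 / (1 + 10^+1.48 + 10^-0.23)
   = 1 / (1 + 30.200 + 0.58884) = 1/31.788 = 0.03146
[CO3²⁻] = α₂ × DIC = 0.03146 × 2.07 = 0.0651 mmol/kg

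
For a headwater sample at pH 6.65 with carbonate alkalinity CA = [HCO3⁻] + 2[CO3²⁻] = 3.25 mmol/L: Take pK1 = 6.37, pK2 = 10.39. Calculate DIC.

DIC = 4.95 mmol/L

CA = [HCO3⁻] + 2[CO3²⁻] = (α₁ + 2α₂)·DIC
At pH 6.65: [H⁺]/K1 = 10^-0.28 = 0.52481, K2/[H⁺] = 10^-3.74 = 0.00018197
α₁ = 1/(1 + 0.52481 + 0.00018197) = 1/1.5250 = 0.6557; α₂ = α₁·K2/[H⁺] = 0.0001193
α₁ + 2α₂ = 0.6560
DIC = CA / (α₁ + 2α₂) = 3.25 / 0.6560 = 4.95 mmol/L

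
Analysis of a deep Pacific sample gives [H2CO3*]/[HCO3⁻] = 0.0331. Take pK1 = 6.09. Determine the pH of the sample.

From K1 = [H⁺][HCO3⁻]/[H2CO3*]:  pH = pK1 − log₁₀([H2CO3*]/[HCO3⁻])
log₁₀(0.0331) = -1.480
pH = 6.09 − (-1.480) = 7.57

pH = 7.57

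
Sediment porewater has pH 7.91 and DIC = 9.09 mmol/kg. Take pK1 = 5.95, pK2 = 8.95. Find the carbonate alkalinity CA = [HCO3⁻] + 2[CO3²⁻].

CA = 9.75 mmol/kg

CA = [HCO3⁻] + 2[CO3²⁻] = (α₁ + 2α₂)·DIC
At pH 7.91: [H⁺]/K1 = 10^-1.96 = 0.010965, K2/[H⁺] = 10^-1.04 = 0.091201
α₁ = 1/(1 + 0.010965 + 0.091201) = 1/1.1022 = 0.9073; α₂ = α₁·K2/[H⁺] = 0.08275
α₁ + 2α₂ = 1.0728
CA = 1.0728 × 9.09 = 9.75 mmol/kg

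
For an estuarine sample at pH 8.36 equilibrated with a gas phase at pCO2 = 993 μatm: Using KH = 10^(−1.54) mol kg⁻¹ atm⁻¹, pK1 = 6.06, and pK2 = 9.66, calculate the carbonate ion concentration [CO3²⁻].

[CO3²⁻] = 0.286 mmol/kg

[CO2*] = KH · pCO2 = 10^(−1.54) × 993×10^-6 = 2.864×10^-5 mol/kg
α₀ = 1/(1 + K1/[H⁺] + K1K2/[H⁺]²) = 1/(1 + 10^+2.30 + 10^+1.00) = 0.004750
DIC = [CO2*]/α₀ = 2.864×10^-5 / 0.004750 = 6.029 mmol/kg
[CO3²⁻] = α₂·DIC; α₂ = 0.04750, so [CO3²⁻] = 0.04750 × 6.029 = 0.286 mmol/kg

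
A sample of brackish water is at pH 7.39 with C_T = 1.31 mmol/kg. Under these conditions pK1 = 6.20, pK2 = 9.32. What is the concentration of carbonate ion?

α₂ = 1 / (1 + [H⁺]/K2 + [H⁺]²/(K1K2)) = 1 / (1 + 10^+1.93 + 10^+0.74)
   = 1 / (1 + 85.114 + 5.4954) = 1/91.609 = 0.01092
[CO3²⁻] = α₂ × DIC = 0.01092 × 1.31 = 0.0143 mmol/kg = 14.3 μmol/kg

[CO3²⁻] = 14.3 μmol/kg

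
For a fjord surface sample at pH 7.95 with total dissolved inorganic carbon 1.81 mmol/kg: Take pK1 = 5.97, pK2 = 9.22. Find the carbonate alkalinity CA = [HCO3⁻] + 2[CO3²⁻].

CA = 1.88 mmol/kg

CA = [HCO3⁻] + 2[CO3²⁻] = (α₁ + 2α₂)·DIC
At pH 7.95: [H⁺]/K1 = 10^-1.98 = 0.010471, K2/[H⁺] = 10^-1.27 = 0.053703
α₁ = 1/(1 + 0.010471 + 0.053703) = 1/1.0642 = 0.9397; α₂ = α₁·K2/[H⁺] = 0.05046
α₁ + 2α₂ = 1.0406
CA = 1.0406 × 1.81 = 1.88 mmol/kg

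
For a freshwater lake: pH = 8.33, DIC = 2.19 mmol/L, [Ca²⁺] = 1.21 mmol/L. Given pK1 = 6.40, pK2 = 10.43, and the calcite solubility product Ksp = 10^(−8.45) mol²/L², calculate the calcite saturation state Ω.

Ω = 5.82

α₂ = 1 / (1 + [H⁺]/K2 + [H⁺]²/(K1K2)) = 1 / (1 + 10^+2.10 + 10^+0.17)
   = 1 / (1 + 125.89 + 1.4791) = 1/128.37 = 0.007790
[CO3²⁻] = α₂ × DIC = 0.007790 × 2.19 = 0.01706 mmol/L = 17.06 μmol/L
Ksp = 10^(−8.45) = 3.548×10^-9
Ω = [Ca²⁺][CO3²⁻]/Ksp = (1.21×10^-3)(1.706×10^-5) / 3.548×10^-9 = 5.82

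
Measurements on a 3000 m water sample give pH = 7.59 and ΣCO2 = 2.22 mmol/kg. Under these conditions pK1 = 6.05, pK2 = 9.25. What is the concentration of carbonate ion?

α₂ = 1 / (1 + [H⁺]/K2 + [H⁺]²/(K1K2)) = 1 / (1 + 10^+1.66 + 10^+0.12)
   = 1 / (1 + 45.709 + 1.3183) = 1/48.027 = 0.02082
[CO3²⁻] = α₂ × DIC = 0.02082 × 2.22 = 0.0462 mmol/kg

[CO3²⁻] = 0.0462 mmol/kg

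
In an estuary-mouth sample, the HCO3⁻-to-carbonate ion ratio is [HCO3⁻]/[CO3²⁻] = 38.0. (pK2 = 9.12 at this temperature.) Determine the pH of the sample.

From K2 = [H⁺][CO3²⁻]/[HCO3⁻]:  pH = pK2 − log₁₀([HCO3⁻]/[CO3²⁻])
log₁₀(38.0) = +1.580
pH = 9.12 − (+1.580) = 7.54

pH = 7.54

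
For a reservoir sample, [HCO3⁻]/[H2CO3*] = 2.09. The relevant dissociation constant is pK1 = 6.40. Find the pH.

pH = 6.72

From K1 = [H⁺][HCO3⁻]/[H2CO3*]:  pH = pK1 + log₁₀([HCO3⁻]/[H2CO3*])
log₁₀(2.09) = +0.320
pH = 6.40 + (+0.320) = 6.72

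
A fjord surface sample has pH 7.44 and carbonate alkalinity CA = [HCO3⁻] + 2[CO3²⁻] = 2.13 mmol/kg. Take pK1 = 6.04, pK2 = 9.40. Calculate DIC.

CA = [HCO3⁻] + 2[CO3²⁻] = (α₁ + 2α₂)·DIC
At pH 7.44: [H⁺]/K1 = 10^-1.40 = 0.039811, K2/[H⁺] = 10^-1.96 = 0.010965
α₁ = 1/(1 + 0.039811 + 0.010965) = 1/1.0508 = 0.9517; α₂ = α₁·K2/[H⁺] = 0.01043
α₁ + 2α₂ = 0.9725
DIC = CA / (α₁ + 2α₂) = 2.13 / 0.9725 = 2.19 mmol/kg

DIC = 2.19 mmol/kg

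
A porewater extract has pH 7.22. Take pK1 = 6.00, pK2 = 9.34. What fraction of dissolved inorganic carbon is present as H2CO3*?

α₀ = 1 / (1 + K1/[H⁺] + K1K2/[H⁺]²) = 1 / (1 + 10^+1.22 + 10^-0.90)
   = 1 / (1 + 16.596 + 0.12589) = 1/17.722 = 0.05643

α₀ = 0.0564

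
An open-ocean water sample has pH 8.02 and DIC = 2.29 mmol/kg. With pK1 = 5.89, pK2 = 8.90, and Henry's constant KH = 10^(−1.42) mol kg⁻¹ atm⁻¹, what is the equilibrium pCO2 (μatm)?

pCO2 = 392 μatm

α₀ = 1 / (1 + K1/[H⁺] + K1K2/[H⁺]²) = 1 / (1 + 10^+2.13 + 10^+1.25)
   = 1 / (1 + 134.90 + 17.783) = 1/153.68 = 0.006507
[CO2*] = α₀ × DIC = 0.006507 × 2.29 = 0.01490 mmol/kg = 14.90 μmol/kg
pCO2 = [CO2*]/KH = 1.490×10^-5 / 3.802×10^-2 = 392 μatm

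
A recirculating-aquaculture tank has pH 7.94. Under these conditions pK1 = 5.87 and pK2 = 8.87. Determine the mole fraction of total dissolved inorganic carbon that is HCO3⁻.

α₁ = 1 / (1 + [H⁺]/K1 + K2/[H⁺]) = 1 / (1 + 10^-2.07 + 10^-0.93)
   = 1 / (1 + 0.0085114 + 0.11749) = 1/1.1260 = 0.8881

α₁ = 0.888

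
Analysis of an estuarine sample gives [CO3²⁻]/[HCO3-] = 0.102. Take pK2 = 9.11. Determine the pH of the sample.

pH = 8.12

From K2 = [H⁺][CO3²⁻]/[HCO3-]:  pH = pK2 + log₁₀([CO3²⁻]/[HCO3-])
log₁₀(0.102) = -0.991
pH = 9.11 + (-0.991) = 8.12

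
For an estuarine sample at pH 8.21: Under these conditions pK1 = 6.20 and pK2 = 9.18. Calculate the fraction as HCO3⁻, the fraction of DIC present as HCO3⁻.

α₁ = 1 / (1 + [H⁺]/K1 + K2/[H⁺]) = 1 / (1 + 10^-2.01 + 10^-0.97)
   = 1 / (1 + 0.0097724 + 0.10715) = 1/1.1169 = 0.8953

α₁ = 0.895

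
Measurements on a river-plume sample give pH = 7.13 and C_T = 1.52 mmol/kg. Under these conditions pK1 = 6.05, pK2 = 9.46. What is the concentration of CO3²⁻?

α₂ = 1 / (1 + [H⁺]/K2 + [H⁺]²/(K1K2)) = 1 / (1 + 10^+2.33 + 10^+1.25)
   = 1 / (1 + 213.80 + 17.783) = 1/232.58 = 0.004300
[CO3²⁻] = α₂ × DIC = 0.004300 × 1.52 = 0.00654 mmol/kg = 6.54 μmol/kg

[CO3²⁻] = 6.54 μmol/kg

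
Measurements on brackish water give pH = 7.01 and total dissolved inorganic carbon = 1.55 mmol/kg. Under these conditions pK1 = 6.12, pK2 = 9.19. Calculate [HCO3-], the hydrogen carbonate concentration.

[HCO3⁻] = 1.37 mmol/kg

α₁ = 1 / (1 + [H⁺]/K1 + K2/[H⁺]) = 1 / (1 + 10^-0.89 + 10^-2.18)
   = 1 / (1 + 0.12882 + 0.0066069) = 1/1.1354 = 0.8807
[HCO3⁻] = α₁ × DIC = 0.8807 × 1.55 = 1.37 mmol/kg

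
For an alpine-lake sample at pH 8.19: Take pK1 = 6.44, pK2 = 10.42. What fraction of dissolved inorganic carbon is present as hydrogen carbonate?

α₁ = 1 / (1 + [H⁺]/K1 + K2/[H⁺]) = 1 / (1 + 10^-1.75 + 10^-2.23)
   = 1 / (1 + 0.017783 + 0.0058884) = 1/1.0237 = 0.9769

α₁ = 0.977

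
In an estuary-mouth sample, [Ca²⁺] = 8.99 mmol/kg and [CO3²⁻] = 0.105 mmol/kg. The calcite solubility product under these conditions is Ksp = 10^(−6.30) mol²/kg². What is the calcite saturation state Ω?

Ksp = 10^(−6.30) = 5.012×10^-7
Ω = [Ca²⁺][CO3²⁻]/Ksp = (8.99×10^-3)(0.105×10^-3) / 5.012×10^-7 = 1.88

Ω = 1.88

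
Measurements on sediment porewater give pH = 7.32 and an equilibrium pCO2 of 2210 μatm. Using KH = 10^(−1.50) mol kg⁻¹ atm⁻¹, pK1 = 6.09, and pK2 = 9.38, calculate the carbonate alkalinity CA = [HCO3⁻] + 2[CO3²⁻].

[CO2*] = KH · pCO2 = 10^(−1.50) × 2210×10^-6 = 6.989×10^-5 mol/kg
α₀ = 1/(1 + K1/[H⁺] + K1K2/[H⁺]²) = 1/(1 + 10^+1.23 + 10^-0.83) = 0.05516
DIC = [CO2*]/α₀ = 6.989×10^-5 / 0.05516 = 1.267 mmol/kg
CA = (α₁ + 2α₂)·DIC = (0.9367 + 2×0.008158) × 1.267 = 1.21 mmol/kg

CA = 1.21 mmol/kg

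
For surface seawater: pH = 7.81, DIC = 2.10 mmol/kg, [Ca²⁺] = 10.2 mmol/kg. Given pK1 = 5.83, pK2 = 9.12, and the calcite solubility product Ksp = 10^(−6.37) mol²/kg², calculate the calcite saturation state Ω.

Ω = 2.32

α₂ = 1 / (1 + [H⁺]/K2 + [H⁺]²/(K1K2)) = 1 / (1 + 10^+1.31 + 10^-0.67)
   = 1 / (1 + 20.417 + 0.21380) = 1/21.631 = 0.04623
[CO3²⁻] = α₂ × DIC = 0.04623 × 2.10 = 0.09708 mmol/kg
Ksp = 10^(−6.37) = 4.266×10^-7
Ω = [Ca²⁺][CO3²⁻]/Ksp = (10.2×10^-3)(9.708×10^-5) / 4.266×10^-7 = 2.32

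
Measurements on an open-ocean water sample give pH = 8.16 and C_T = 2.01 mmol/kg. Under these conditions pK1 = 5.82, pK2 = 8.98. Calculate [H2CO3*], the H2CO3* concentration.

[CO2*] = 7.95 μmol/kg

α₀ = 1 / (1 + K1/[H⁺] + K1K2/[H⁺]²) = 1 / (1 + 10^+2.34 + 10^+1.52)
   = 1 / (1 + 218.78 + 33.113) = 1/252.89 = 0.003954
[CO2*] = α₀ × DIC = 0.003954 × 2.01 = 0.00795 mmol/kg = 7.95 μmol/kg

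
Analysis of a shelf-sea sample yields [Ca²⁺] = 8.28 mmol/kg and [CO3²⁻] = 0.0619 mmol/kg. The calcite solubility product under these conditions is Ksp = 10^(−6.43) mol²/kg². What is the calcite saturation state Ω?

Ω = 1.38

Ksp = 10^(−6.43) = 3.715×10^-7
Ω = [Ca²⁺][CO3²⁻]/Ksp = (8.28×10^-3)(0.0619×10^-3) / 3.715×10^-7 = 1.38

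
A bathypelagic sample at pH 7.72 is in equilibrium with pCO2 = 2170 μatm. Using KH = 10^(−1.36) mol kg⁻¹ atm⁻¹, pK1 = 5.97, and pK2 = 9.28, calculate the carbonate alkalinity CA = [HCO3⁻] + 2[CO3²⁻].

CA = 5.62 mmol/kg

[CO2*] = KH · pCO2 = 10^(−1.36) × 2170×10^-6 = 9.472×10^-5 mol/kg
α₀ = 1/(1 + K1/[H⁺] + K1K2/[H⁺]²) = 1/(1 + 10^+1.75 + 10^+0.19) = 0.01701
DIC = [CO2*]/α₀ = 9.472×10^-5 / 0.01701 = 5.568 mmol/kg
CA = (α₁ + 2α₂)·DIC = (0.9566 + 2×0.02635) × 5.568 = 5.62 mmol/kg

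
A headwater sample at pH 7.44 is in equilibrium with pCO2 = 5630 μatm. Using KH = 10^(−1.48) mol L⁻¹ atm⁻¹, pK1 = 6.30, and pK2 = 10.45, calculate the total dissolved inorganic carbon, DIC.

[CO2*] = KH · pCO2 = 10^(−1.48) × 5630×10^-6 = 1.864×10^-4 mol/L
α₀ = 1/(1 + K1/[H⁺] + K1K2/[H⁺]²) = 1/(1 + 10^+1.14 + 10^-1.87) = 0.06749
DIC = [CO2*]/α₀ = 1.864×10^-4 / 0.06749 = 2.76 mmol/L

DIC = 2.76 mmol/L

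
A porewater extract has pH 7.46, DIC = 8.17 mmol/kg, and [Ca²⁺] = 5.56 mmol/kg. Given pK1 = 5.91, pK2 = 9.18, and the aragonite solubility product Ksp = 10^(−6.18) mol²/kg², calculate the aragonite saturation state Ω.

α₂ = 1 / (1 + [H⁺]/K2 + [H⁺]²/(K1K2)) = 1 / (1 + 10^+1.72 + 10^+0.17)
   = 1 / (1 + 52.481 + 1.4791) = 1/54.960 = 0.01820
[CO3²⁻] = α₂ × DIC = 0.01820 × 8.17 = 0.1487 mmol/kg
Ksp = 10^(−6.18) = 6.607×10^-7
Ω = [Ca²⁺][CO3²⁻]/Ksp = (5.56×10^-3)(1.487×10^-4) / 6.607×10^-7 = 1.25

Ω = 1.25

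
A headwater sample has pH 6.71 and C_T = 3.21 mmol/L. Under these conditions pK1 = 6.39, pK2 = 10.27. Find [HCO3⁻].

α₁ = 1 / (1 + [H⁺]/K1 + K2/[H⁺]) = 1 / (1 + 10^-0.32 + 10^-3.56)
   = 1 / (1 + 0.47863 + 0.00027542) = 1/1.4789 = 0.6762
[HCO3⁻] = α₁ × DIC = 0.6762 × 3.21 = 2.17 mmol/L

[HCO3⁻] = 2.17 mmol/L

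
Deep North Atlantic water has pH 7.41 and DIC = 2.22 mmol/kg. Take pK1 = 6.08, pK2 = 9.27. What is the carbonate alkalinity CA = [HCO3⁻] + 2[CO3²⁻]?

CA = [HCO3⁻] + 2[CO3²⁻] = (α₁ + 2α₂)·DIC
At pH 7.41: [H⁺]/K1 = 10^-1.33 = 0.046774, K2/[H⁺] = 10^-1.86 = 0.013804
α₁ = 1/(1 + 0.046774 + 0.013804) = 1/1.0606 = 0.9429; α₂ = α₁·K2/[H⁺] = 0.01302
α₁ + 2α₂ = 0.9689
CA = 0.9689 × 2.22 = 2.15 mmol/kg

CA = 2.15 mmol/kg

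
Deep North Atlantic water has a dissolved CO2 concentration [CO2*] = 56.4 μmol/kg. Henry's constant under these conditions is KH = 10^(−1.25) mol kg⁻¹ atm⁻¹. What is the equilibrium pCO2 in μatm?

KH = 10^(−1.25) = 5.623×10^-2 mol kg⁻¹ atm⁻¹
pCO2 = [CO2*]/KH = 56.4×10^-6 / 5.623×10^-2 = 1.00×10^-3 atm = 1000 μatm

pCO2 = 1000 μatm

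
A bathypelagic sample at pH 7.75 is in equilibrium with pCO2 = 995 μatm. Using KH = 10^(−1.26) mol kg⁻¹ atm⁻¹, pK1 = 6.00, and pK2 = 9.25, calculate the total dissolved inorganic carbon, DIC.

[CO2*] = KH · pCO2 = 10^(−1.26) × 995×10^-6 = 5.468×10^-5 mol/kg
α₀ = 1/(1 + K1/[H⁺] + K1K2/[H⁺]²) = 1/(1 + 10^+1.75 + 10^+0.25) = 0.01695
DIC = [CO2*]/α₀ = 5.468×10^-5 / 0.01695 = 3.23 mmol/kg

DIC = 3.23 mmol/kg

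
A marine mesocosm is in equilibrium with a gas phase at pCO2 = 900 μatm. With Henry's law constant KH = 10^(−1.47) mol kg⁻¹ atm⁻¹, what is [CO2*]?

KH = 10^(−1.47) = 3.388×10^-2 mol kg⁻¹ atm⁻¹
[CO2*] = KH · pCO2 = 3.388×10^-2 × 900×10^-6 atm = 3.05×10^-5 mol/kg

[CO2*] = 30.5 μmol/kg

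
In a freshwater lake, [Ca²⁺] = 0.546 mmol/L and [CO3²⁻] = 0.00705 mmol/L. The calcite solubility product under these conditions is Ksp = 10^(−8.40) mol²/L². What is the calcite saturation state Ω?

Ω = 0.967

Ksp = 10^(−8.40) = 3.981×10^-9
Ω = [Ca²⁺][CO3²⁻]/Ksp = (0.546×10^-3)(0.00705×10^-3) / 3.981×10^-9 = 0.967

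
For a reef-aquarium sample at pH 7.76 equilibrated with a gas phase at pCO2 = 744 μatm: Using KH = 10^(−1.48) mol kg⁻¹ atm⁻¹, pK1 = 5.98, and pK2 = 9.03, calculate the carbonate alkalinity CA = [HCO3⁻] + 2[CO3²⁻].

CA = 1.64 mmol/kg

[CO2*] = KH · pCO2 = 10^(−1.48) × 744×10^-6 = 2.464×10^-5 mol/kg
α₀ = 1/(1 + K1/[H⁺] + K1K2/[H⁺]²) = 1/(1 + 10^+1.78 + 10^+0.51) = 0.01551
DIC = [CO2*]/α₀ = 2.464×10^-5 / 0.01551 = 1.589 mmol/kg
CA = (α₁ + 2α₂)·DIC = (0.9343 + 2×0.05018) × 1.589 = 1.64 mmol/kg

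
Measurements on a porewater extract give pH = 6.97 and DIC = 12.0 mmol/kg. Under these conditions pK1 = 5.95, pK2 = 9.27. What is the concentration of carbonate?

α₂ = 1 / (1 + [H⁺]/K2 + [H⁺]²/(K1K2)) = 1 / (1 + 10^+2.30 + 10^+1.28)
   = 1 / (1 + 199.53 + 19.055) = 1/219.58 = 0.004554
[CO3²⁻] = α₂ × DIC = 0.004554 × 12.0 = 0.0546 mmol/kg

[CO3²⁻] = 0.0546 mmol/kg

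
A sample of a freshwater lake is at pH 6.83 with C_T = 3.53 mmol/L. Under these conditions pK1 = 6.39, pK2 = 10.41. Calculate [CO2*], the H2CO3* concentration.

[CO2*] = 0.940 mmol/L

α₀ = 1 / (1 + K1/[H⁺] + K1K2/[H⁺]²) = 1 / (1 + 10^+0.44 + 10^-3.14)
   = 1 / (1 + 2.7542 + 0.00072444) = 1/3.7550 = 0.2663
[CO2*] = α₀ × DIC = 0.2663 × 3.53 = 0.940 mmol/L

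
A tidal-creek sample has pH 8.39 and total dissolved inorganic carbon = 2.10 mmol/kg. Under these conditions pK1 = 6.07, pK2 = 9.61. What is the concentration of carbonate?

α₂ = 1 / (1 + [H⁺]/K2 + [H⁺]²/(K1K2)) = 1 / (1 + 10^+1.22 + 10^-1.10)
   = 1 / (1 + 16.596 + 0.079433) = 1/17.675 = 0.05658
[CO3²⁻] = α₂ × DIC = 0.05658 × 2.10 = 0.119 mmol/kg

[CO3²⁻] = 0.119 mmol/kg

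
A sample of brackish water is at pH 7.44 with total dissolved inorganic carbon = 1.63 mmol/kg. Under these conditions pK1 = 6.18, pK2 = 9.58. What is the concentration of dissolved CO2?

α₀ = 1 / (1 + K1/[H⁺] + K1K2/[H⁺]²) = 1 / (1 + 10^+1.26 + 10^-0.88)
   = 1 / (1 + 18.197 + 0.13183) = 1/19.329 = 0.05174
[CO2*] = α₀ × DIC = 0.05174 × 1.63 = 0.0843 mmol/kg

[CO2*] = 0.0843 mmol/kg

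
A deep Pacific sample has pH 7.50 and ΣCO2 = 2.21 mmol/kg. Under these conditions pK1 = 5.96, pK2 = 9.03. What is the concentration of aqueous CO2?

[CO2*] = 0.0602 mmol/kg

α₀ = 1 / (1 + K1/[H⁺] + K1K2/[H⁺]²) = 1 / (1 + 10^+1.54 + 10^+0.01)
   = 1 / (1 + 34.674 + 1.0233) = 1/36.697 = 0.02725
[CO2*] = α₀ × DIC = 0.02725 × 2.21 = 0.0602 mmol/kg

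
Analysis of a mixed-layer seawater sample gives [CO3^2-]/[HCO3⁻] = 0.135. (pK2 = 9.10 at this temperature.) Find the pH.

From K2 = [H⁺][CO3^2-]/[HCO3⁻]:  pH = pK2 + log₁₀([CO3^2-]/[HCO3⁻])
log₁₀(0.135) = -0.870
pH = 9.10 + (-0.870) = 8.23

pH = 8.23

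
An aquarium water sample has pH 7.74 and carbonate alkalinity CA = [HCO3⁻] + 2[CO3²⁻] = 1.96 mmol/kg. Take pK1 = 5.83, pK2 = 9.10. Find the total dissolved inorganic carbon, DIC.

CA = [HCO3⁻] + 2[CO3²⁻] = (α₁ + 2α₂)·DIC
At pH 7.74: [H⁺]/K1 = 10^-1.91 = 0.012303, K2/[H⁺] = 10^-1.36 = 0.043652
α₁ = 1/(1 + 0.012303 + 0.043652) = 1/1.0560 = 0.9470; α₂ = α₁·K2/[H⁺] = 0.04134
α₁ + 2α₂ = 1.0297
DIC = CA / (α₁ + 2α₂) = 1.96 / 1.0297 = 1.90 mmol/kg

DIC = 1.90 mmol/kg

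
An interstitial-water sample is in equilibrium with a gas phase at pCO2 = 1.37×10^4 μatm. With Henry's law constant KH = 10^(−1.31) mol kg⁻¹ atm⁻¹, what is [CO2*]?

[CO2*] = 671 μmol/kg

KH = 10^(−1.31) = 4.898×10^-2 mol kg⁻¹ atm⁻¹
[CO2*] = KH · pCO2 = 4.898×10^-2 × 1.37×10^4×10^-6 atm = 6.71×10^-4 mol/kg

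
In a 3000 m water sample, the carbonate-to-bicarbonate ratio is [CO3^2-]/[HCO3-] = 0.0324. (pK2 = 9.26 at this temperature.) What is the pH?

pH = 7.77

From K2 = [H⁺][CO3^2-]/[HCO3-]:  pH = pK2 + log₁₀([CO3^2-]/[HCO3-])
log₁₀(0.0324) = -1.489
pH = 9.26 + (-1.489) = 7.77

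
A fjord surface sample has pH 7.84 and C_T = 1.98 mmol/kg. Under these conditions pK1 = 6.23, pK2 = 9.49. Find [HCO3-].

α₁ = 1 / (1 + [H⁺]/K1 + K2/[H⁺]) = 1 / (1 + 10^-1.61 + 10^-1.65)
   = 1 / (1 + 0.024547 + 0.022387) = 1/1.0469 = 0.9552
[HCO3⁻] = α₁ × DIC = 0.9552 × 1.98 = 1.89 mmol/kg

[HCO3⁻] = 1.89 mmol/kg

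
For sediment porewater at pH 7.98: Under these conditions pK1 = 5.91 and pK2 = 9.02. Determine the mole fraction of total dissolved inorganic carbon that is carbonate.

α₂ = 1 / (1 + [H⁺]/K2 + [H⁺]²/(K1K2)) = 1 / (1 + 10^+1.04 + 10^-1.03)
   = 1 / (1 + 10.965 + 0.093325) = 1/12.058 = 0.08293

α₂ = 0.0829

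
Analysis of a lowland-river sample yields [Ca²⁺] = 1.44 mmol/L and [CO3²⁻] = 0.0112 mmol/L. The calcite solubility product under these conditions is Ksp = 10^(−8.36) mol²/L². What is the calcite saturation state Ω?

Ksp = 10^(−8.36) = 4.365×10^-9
Ω = [Ca²⁺][CO3²⁻]/Ksp = (1.44×10^-3)(0.0112×10^-3) / 4.365×10^-9 = 3.69

Ω = 3.69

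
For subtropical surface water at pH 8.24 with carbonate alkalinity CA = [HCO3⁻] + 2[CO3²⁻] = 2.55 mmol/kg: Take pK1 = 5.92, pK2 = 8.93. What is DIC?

DIC = 2.19 mmol/kg

CA = [HCO3⁻] + 2[CO3²⁻] = (α₁ + 2α₂)·DIC
At pH 8.24: [H⁺]/K1 = 10^-2.32 = 0.0047863, K2/[H⁺] = 10^-0.69 = 0.20417
α₁ = 1/(1 + 0.0047863 + 0.20417) = 1/1.2090 = 0.8272; α₂ = α₁·K2/[H⁺] = 0.1689
α₁ + 2α₂ = 1.1649
DIC = CA / (α₁ + 2α₂) = 2.55 / 1.1649 = 2.19 mmol/kg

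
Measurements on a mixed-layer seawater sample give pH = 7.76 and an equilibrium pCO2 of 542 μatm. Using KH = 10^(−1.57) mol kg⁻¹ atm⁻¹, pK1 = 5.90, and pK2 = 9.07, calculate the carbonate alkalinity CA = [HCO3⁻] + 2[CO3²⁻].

CA = 1.16 mmol/kg

[CO2*] = KH · pCO2 = 10^(−1.57) × 542×10^-6 = 1.459×10^-5 mol/kg
α₀ = 1/(1 + K1/[H⁺] + K1K2/[H⁺]²) = 1/(1 + 10^+1.86 + 10^+0.55) = 0.01299
DIC = [CO2*]/α₀ = 1.459×10^-5 / 0.01299 = 1.123 mmol/kg
CA = (α₁ + 2α₂)·DIC = (0.9409 + 2×0.04608) × 1.123 = 1.16 mmol/kg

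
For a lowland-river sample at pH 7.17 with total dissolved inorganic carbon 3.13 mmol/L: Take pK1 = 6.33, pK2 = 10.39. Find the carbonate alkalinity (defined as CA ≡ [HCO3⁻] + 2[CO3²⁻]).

CA = [HCO3⁻] + 2[CO3²⁻] = (α₁ + 2α₂)·DIC
At pH 7.17: [H⁺]/K1 = 10^-0.84 = 0.14454, K2/[H⁺] = 10^-3.22 = 0.00060256
α₁ = 1/(1 + 0.14454 + 0.00060256) = 1/1.1451 = 0.8733; α₂ = α₁·K2/[H⁺] = 0.0005262
α₁ + 2α₂ = 0.8743
CA = 0.8743 × 3.13 = 2.74 mmol/L

CA = 2.74 mmol/L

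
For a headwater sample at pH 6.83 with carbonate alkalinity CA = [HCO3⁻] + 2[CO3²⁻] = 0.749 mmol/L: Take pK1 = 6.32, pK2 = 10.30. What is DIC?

CA = [HCO3⁻] + 2[CO3²⁻] = (α₁ + 2α₂)·DIC
At pH 6.83: [H⁺]/K1 = 10^-0.51 = 0.30903, K2/[H⁺] = 10^-3.47 = 0.00033884
α₁ = 1/(1 + 0.30903 + 0.00033884) = 1/1.3094 = 0.7637; α₂ = α₁·K2/[H⁺] = 0.0002588
α₁ + 2α₂ = 0.7642
DIC = CA / (α₁ + 2α₂) = 0.749 / 0.7642 = 0.980 mmol/L

DIC = 0.980 mmol/L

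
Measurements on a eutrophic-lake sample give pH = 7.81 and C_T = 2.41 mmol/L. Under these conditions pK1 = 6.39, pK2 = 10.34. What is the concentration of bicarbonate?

α₁ = 1 / (1 + [H⁺]/K1 + K2/[H⁺]) = 1 / (1 + 10^-1.42 + 10^-2.53)
   = 1 / (1 + 0.038019 + 0.0029512) = 1/1.0410 = 0.9606
[HCO3⁻] = α₁ × DIC = 0.9606 × 2.41 = 2.32 mmol/L

[HCO3⁻] = 2.32 mmol/L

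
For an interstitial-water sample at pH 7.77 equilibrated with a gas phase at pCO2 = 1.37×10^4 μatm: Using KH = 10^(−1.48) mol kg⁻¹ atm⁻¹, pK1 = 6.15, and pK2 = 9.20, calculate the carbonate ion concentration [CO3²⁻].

[CO3²⁻] = 0.703 mmol/kg

[CO2*] = KH · pCO2 = 10^(−1.48) × 1.37×10^4×10^-6 = 4.536×10^-4 mol/kg
α₀ = 1/(1 + K1/[H⁺] + K1K2/[H⁺]²) = 1/(1 + 10^+1.62 + 10^+0.19) = 0.02261
DIC = [CO2*]/α₀ = 4.536×10^-4 / 0.02261 = 20.07 mmol/kg
[CO3²⁻] = α₂·DIC; α₂ = 0.03501, so [CO3²⁻] = 0.03501 × 20.07 = 0.703 mmol/kg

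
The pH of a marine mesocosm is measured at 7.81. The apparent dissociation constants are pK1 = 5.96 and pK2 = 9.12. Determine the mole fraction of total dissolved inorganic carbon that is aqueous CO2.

α₀ = 1 / (1 + K1/[H⁺] + K1K2/[H⁺]²) = 1 / (1 + 10^+1.85 + 10^+0.54)
   = 1 / (1 + 70.795 + 3.4674) = 1/75.262 = 0.01329

α₀ = 0.0133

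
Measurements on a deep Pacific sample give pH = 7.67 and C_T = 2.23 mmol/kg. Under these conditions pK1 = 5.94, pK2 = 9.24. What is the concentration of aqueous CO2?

α₀ = 1 / (1 + K1/[H⁺] + K1K2/[H⁺]²) = 1 / (1 + 10^+1.73 + 10^+0.16)
   = 1 / (1 + 53.703 + 1.4454) = 1/56.149 = 0.01781
[CO2*] = α₀ × DIC = 0.01781 × 2.23 = 0.0397 mmol/kg

[CO2*] = 0.0397 mmol/kg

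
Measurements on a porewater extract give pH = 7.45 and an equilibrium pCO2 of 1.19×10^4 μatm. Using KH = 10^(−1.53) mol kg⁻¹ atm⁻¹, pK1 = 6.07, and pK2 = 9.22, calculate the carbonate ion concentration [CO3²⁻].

[CO2*] = KH · pCO2 = 10^(−1.53) × 1.19×10^4×10^-6 = 3.512×10^-4 mol/kg
α₀ = 1/(1 + K1/[H⁺] + K1K2/[H⁺]²) = 1/(1 + 10^+1.38 + 10^-0.39) = 0.03938
DIC = [CO2*]/α₀ = 3.512×10^-4 / 0.03938 = 8.919 mmol/kg
[CO3²⁻] = α₂·DIC; α₂ = 0.01604, so [CO3²⁻] = 0.01604 × 8.919 = 0.143 mmol/kg

[CO3²⁻] = 0.143 mmol/kg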